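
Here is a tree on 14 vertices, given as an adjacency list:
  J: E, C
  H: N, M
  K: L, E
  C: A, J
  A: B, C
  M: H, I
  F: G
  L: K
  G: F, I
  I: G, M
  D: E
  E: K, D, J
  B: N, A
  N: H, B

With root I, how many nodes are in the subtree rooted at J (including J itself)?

5

J's subtree: {J, E, K, D, L}, size 5.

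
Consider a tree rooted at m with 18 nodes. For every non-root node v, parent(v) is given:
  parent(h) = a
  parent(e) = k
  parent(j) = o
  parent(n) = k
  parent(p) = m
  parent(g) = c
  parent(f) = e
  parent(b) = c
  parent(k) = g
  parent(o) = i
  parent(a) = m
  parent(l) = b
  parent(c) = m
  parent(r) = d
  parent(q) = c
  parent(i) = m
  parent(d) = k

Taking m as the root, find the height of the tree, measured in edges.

r sits deepest: m-c-g-k-d-r — 5 edges from the root.

5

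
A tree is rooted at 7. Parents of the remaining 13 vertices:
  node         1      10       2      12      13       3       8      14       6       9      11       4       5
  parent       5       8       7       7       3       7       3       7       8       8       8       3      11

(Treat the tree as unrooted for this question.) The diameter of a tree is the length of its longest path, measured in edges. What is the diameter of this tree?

A longest path is 12–7–3–8–11–5–1, with 6 edges.

6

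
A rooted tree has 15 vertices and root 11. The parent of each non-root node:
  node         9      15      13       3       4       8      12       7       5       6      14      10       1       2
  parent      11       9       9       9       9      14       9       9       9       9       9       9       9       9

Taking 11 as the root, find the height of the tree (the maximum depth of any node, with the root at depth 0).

3

8 sits deepest: 11 → 9 → 14 → 8 — 3 edges from the root.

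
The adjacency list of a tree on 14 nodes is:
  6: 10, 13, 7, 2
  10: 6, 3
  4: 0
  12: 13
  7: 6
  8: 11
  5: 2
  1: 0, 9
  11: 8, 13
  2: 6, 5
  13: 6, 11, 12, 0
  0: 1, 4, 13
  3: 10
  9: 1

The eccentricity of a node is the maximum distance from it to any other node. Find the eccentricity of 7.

5

A farthest node from 7 is 9.
The path 7-6-13-0-1-9 has 5 edges.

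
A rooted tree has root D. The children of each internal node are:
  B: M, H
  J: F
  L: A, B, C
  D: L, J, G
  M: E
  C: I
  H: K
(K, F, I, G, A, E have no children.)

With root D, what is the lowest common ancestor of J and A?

D

Path J→root: J D; path A→root: A L D.
First common node: D.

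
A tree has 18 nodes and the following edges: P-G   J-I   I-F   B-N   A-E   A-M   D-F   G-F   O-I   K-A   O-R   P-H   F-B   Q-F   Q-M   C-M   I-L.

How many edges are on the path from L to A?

L - I - F - Q - M - A: 5 edges.

5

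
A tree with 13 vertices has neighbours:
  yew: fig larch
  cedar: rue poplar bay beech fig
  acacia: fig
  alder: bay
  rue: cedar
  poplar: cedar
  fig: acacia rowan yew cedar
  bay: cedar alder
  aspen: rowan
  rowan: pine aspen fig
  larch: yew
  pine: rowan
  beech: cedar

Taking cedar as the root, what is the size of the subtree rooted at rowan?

3

Descendants of rowan (including itself): rowan, aspen, pine. That's 3.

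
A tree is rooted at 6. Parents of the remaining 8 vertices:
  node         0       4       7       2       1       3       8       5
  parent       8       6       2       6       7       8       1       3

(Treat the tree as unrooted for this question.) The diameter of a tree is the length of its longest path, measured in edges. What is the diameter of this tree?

7

Starting from 5, a farthest node is 4 at distance 7.
One longest path: 5 – 3 – 8 – 1 – 7 – 2 – 6 – 4.
So the diameter is 7.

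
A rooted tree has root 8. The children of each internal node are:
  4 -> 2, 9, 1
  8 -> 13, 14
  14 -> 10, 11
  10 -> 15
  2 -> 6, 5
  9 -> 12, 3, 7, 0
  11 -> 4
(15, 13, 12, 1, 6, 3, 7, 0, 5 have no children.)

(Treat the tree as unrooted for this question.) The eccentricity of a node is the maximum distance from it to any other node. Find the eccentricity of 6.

Distances from 6 peak at 6, attained at 15 (13 also at distance 6).
6-2-4-11-14-10-15

6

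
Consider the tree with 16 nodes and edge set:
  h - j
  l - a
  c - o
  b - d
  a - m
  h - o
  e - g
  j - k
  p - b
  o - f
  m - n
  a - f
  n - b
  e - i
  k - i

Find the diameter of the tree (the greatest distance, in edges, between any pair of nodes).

12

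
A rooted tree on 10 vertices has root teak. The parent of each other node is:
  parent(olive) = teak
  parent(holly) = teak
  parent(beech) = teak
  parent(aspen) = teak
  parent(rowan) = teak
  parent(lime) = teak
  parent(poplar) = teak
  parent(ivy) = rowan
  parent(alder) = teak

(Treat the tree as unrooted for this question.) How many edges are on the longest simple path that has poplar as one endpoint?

Distances from poplar peak at 3, attained at ivy.
poplar-teak-rowan-ivy

3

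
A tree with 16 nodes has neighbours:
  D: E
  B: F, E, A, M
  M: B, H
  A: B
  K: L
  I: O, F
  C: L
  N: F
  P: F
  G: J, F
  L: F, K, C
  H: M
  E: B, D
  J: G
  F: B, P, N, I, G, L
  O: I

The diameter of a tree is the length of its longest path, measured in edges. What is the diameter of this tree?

BFS from D reaches O last, at distance 5; BFS from O confirms no node is farther.
Path: D – E – B – F – I – O.

5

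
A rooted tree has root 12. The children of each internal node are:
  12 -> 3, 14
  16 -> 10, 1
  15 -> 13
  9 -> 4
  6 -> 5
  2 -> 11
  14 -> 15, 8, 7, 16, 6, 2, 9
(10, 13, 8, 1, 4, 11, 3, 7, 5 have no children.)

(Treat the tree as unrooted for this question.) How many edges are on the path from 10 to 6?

The path is 10 - 16 - 14 - 6, which has 3 edges.

3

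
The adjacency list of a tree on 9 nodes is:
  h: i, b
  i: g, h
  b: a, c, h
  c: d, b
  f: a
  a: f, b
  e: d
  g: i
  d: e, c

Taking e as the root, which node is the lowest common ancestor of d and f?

d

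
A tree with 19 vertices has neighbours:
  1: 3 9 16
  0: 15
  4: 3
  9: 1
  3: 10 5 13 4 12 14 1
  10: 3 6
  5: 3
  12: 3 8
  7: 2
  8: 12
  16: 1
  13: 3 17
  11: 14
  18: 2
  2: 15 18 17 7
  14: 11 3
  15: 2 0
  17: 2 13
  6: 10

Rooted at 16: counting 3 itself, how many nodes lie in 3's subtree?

3's subtree: {3, 14, 10, 13, 12, 5, 4, 11, 6, 17, 8, 2, 15, 18, 7, 0}, size 16.

16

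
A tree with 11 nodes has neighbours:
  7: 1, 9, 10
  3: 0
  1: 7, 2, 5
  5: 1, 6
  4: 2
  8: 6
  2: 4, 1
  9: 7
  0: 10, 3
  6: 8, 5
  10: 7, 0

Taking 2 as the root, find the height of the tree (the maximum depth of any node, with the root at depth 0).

3 sits deepest: 2–1–7–10–0–3 — 5 edges from the root.

5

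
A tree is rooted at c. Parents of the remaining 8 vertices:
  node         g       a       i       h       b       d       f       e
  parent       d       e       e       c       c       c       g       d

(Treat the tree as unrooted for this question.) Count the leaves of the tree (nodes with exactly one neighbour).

The leaves are a, b, f, h, i.
That is 5 leaves.

5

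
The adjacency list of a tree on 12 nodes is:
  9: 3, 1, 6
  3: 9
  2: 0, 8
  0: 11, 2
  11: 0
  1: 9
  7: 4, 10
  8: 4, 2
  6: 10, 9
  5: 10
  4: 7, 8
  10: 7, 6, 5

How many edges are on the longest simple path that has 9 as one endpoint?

8

Distances from 9 peak at 8, attained at 11.
9–6–10–7–4–8–2–0–11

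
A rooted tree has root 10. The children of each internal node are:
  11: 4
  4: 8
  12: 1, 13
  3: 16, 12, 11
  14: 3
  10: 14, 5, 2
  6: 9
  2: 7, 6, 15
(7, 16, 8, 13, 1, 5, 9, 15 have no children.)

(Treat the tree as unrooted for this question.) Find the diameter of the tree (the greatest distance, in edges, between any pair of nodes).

8

Starting from 9, a farthest node is 8 at distance 8.
One longest path: 9–6–2–10–14–3–11–4–8.
So the diameter is 8.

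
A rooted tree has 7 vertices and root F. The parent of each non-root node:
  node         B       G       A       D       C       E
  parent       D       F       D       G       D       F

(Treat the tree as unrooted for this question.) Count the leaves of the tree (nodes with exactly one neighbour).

The leaves are A, B, C, E.
That is 4 leaves.

4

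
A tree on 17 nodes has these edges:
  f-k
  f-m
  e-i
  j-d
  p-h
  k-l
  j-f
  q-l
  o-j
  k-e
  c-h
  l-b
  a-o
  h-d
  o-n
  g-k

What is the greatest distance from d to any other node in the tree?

5

A farthest node from d is b (i, q also at distance 5).
The path d-j-f-k-l-b has 5 edges.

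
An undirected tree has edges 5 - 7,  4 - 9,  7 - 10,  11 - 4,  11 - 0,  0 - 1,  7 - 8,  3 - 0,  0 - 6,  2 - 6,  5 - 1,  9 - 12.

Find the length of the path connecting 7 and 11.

4

The path is 7–5–1–0–11, which has 4 edges.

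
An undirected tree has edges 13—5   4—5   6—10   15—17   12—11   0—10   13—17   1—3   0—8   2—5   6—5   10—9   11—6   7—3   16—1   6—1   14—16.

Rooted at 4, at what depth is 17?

4 – 5 – 13 – 17 — 3 edges.

3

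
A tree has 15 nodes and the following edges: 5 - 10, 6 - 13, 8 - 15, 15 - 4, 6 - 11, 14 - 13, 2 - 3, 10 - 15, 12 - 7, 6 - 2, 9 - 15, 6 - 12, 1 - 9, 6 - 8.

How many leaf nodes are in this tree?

The leaves are 1, 3, 4, 5, 7, 11, 14.
That is 7 leaves.

7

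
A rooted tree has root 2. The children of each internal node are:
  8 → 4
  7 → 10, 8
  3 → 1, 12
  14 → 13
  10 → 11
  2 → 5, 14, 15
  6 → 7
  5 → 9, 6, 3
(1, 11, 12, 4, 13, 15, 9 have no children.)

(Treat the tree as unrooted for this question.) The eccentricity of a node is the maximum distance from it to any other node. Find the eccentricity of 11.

Distances from 11 peak at 7, attained at 13.
11-10-7-6-5-2-14-13

7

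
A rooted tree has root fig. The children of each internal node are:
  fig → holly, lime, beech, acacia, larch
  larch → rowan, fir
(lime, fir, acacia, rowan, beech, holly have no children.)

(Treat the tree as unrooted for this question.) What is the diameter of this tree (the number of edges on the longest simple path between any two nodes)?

A longest path is rowan–larch–fig–lime, with 3 edges.

3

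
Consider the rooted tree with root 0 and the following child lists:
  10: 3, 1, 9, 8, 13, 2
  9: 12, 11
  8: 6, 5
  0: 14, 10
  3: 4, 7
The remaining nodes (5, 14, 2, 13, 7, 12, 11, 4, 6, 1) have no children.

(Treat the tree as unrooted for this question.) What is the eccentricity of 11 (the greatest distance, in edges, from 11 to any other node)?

The node farthest from 11 is 7 (4, 5, 14, 6 also at distance 4), via 11 – 9 – 10 – 3 – 7 — 4 edges.

4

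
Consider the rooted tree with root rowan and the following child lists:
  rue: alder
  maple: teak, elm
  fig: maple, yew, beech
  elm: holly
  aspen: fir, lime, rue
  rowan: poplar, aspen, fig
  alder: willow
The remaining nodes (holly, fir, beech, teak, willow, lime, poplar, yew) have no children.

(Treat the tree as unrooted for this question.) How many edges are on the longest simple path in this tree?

8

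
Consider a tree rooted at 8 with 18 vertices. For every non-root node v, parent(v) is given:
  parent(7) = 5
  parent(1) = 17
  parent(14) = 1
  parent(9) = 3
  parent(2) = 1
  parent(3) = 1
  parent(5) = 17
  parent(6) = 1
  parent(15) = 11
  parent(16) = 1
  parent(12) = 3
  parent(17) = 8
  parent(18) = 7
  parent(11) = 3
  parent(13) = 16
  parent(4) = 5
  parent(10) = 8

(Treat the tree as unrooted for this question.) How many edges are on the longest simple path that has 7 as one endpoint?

6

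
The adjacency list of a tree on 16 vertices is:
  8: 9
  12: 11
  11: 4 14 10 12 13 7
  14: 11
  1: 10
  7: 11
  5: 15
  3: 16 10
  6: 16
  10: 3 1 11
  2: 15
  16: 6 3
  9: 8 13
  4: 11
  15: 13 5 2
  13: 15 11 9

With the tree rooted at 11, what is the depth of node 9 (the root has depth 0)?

Path from 11 to 9: 11 → 13 → 9, which has 2 edges.

2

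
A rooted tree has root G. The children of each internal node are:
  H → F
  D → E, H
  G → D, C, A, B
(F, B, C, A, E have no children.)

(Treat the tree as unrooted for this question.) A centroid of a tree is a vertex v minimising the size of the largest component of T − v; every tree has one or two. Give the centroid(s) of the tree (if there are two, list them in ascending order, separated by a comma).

Removing D splits the tree into components of sizes 4, 2, 1; the largest is 4 ≤ ⌊8/2⌋ = 4.
Its neighbour G also leaves a largest component of size 4, so both are centroids.

D, G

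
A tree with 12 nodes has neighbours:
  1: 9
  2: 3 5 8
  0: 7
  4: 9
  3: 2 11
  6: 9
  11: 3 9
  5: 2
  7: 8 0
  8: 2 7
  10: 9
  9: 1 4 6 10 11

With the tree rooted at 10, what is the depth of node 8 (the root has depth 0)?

Path from 10 to 8: 10–9–11–3–2–8, which has 5 edges.

5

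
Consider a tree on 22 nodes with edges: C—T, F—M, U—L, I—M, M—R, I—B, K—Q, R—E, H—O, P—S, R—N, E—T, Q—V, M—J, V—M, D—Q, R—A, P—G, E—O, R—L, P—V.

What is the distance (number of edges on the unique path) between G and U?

Walking from G: G–P–V–M–R–L–U. Length 6.

6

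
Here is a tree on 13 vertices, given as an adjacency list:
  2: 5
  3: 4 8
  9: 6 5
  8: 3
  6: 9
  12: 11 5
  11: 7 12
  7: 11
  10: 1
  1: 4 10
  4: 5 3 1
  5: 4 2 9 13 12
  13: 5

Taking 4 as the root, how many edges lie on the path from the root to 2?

Climbing from 2 to the root: 2 → 5 → 4. That's 2 steps.

2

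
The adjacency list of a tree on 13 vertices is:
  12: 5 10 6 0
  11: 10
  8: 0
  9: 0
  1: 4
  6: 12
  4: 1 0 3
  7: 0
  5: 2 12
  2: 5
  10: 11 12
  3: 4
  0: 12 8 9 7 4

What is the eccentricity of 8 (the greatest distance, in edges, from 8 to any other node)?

4

The node farthest from 8 is 11 (2 also at distance 4), via 8-0-12-10-11 — 4 edges.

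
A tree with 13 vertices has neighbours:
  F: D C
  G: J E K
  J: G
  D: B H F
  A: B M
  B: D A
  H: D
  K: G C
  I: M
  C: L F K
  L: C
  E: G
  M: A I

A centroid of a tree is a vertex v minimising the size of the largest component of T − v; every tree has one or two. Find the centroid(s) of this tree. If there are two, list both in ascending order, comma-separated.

If F is removed the pieces have sizes 6, 6, all ≤ ⌊13/2⌋ = 6.
No neighbour of F does as well, so F is the unique centroid.

F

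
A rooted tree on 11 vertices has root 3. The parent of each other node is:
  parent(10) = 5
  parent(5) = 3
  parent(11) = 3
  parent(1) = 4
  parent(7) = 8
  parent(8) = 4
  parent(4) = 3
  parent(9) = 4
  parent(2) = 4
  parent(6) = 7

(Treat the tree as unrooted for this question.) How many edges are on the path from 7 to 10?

5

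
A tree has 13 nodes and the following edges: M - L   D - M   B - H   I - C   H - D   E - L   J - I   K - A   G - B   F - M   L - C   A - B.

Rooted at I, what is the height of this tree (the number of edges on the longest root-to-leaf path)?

8

K sits deepest: I → C → L → M → D → H → B → A → K — 8 edges from the root.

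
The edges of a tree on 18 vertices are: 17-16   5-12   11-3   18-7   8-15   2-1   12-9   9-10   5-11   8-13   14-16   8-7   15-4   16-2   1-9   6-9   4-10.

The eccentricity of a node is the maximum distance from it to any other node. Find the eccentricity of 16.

9

A farthest node from 16 is 18.
The path 16–2–1–9–10–4–15–8–7–18 has 9 edges.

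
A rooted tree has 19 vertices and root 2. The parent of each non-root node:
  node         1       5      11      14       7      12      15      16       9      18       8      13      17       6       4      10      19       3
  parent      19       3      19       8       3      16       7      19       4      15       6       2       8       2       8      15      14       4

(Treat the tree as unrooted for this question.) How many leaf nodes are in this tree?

Degree-1 nodes: 1, 5, 9, 10, 11, 12, 13, 17, 18 — 9 of them.

9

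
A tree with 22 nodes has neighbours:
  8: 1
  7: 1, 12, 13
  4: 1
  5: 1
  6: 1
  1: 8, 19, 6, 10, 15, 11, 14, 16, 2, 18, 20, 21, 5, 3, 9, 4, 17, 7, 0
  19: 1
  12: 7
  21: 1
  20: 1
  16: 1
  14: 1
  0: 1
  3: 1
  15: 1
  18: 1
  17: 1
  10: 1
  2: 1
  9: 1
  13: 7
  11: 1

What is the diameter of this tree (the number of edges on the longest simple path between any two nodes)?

BFS from 13 reaches 10 last, at distance 3; BFS from 10 confirms no node is farther.
Path: 13–7–1–10.

3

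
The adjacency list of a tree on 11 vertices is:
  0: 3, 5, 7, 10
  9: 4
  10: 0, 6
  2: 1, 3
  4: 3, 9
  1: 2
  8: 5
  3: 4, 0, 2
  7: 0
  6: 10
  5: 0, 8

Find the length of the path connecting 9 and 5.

Walking from 9: 9 – 4 – 3 – 0 – 5. Length 4.

4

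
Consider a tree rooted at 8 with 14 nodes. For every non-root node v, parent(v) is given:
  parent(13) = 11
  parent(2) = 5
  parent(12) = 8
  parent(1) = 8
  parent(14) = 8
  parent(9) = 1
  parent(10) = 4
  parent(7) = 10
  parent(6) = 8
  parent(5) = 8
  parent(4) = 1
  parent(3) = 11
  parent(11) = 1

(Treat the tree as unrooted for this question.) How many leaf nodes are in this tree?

8

Degree-1 nodes: 2, 3, 6, 7, 9, 12, 13, 14 — 8 of them.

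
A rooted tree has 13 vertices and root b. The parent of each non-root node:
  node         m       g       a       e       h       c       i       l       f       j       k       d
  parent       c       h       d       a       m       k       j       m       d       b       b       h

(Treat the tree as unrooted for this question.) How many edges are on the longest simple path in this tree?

Starting from i, a farthest node is e at distance 9.
One longest path: i - j - b - k - c - m - h - d - a - e.
So the diameter is 9.

9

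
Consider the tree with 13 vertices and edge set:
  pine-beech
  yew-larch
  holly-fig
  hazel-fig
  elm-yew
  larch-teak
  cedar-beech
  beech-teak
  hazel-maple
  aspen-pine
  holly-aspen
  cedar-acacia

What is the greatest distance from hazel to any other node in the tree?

9

Distances from hazel peak at 9, attained at elm.
hazel-fig-holly-aspen-pine-beech-teak-larch-yew-elm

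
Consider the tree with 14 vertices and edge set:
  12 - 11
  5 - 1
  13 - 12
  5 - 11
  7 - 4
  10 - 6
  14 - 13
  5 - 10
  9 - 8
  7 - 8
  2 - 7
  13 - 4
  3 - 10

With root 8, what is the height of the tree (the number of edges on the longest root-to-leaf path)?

8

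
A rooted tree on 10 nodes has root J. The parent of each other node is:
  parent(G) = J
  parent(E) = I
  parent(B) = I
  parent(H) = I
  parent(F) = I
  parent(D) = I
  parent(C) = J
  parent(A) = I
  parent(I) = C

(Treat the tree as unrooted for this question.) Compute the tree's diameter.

Starting from G, a farthest node is D at distance 4.
One longest path: G–J–C–I–D.
So the diameter is 4.

4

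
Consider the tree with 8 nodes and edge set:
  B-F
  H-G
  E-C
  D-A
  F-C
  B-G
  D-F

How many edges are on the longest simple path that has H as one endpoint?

Distances from H peak at 5, attained at E (A also at distance 5).
H – G – B – F – C – E

5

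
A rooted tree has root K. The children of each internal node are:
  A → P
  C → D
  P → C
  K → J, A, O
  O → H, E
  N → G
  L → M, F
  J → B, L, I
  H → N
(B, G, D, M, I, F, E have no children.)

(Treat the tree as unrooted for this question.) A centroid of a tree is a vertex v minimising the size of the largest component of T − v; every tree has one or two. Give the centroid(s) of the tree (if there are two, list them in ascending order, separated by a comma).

K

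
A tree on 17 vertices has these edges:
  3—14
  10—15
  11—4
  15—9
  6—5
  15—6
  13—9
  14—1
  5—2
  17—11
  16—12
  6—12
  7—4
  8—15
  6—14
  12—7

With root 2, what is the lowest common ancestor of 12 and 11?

12's ancestor chain is 12, 6, 5, 2 and 11's is 11, 4, 7, 12, 6, 5, 2; they first meet at 12.

12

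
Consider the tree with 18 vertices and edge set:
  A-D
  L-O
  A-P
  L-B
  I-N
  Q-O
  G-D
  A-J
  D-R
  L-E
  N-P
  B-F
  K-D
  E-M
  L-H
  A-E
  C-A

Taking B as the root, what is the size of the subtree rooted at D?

4

Descendants of D (including itself): D, K, G, R. That's 4.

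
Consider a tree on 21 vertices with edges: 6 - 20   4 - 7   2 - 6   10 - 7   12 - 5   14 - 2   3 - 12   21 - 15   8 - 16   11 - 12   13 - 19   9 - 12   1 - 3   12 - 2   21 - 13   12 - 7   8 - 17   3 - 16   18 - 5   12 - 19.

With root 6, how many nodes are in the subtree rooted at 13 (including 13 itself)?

Descendants of 13 (including itself): 13, 21, 15. That's 3.

3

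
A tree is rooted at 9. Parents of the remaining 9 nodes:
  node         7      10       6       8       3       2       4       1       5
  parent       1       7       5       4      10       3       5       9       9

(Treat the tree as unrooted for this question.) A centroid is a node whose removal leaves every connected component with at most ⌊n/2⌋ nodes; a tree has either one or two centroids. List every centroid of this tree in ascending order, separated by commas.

If 1 is removed the pieces have sizes 5, 4, all ≤ ⌊10/2⌋ = 5.
Its neighbour 9 also leaves a largest component of size 5, so both are centroids.

1, 9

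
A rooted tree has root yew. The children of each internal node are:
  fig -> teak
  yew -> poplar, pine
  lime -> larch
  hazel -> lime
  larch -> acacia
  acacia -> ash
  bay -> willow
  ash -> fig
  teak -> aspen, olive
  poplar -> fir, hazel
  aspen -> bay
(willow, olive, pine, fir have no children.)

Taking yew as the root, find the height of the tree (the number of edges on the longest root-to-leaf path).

The longest root-to-leaf path is yew – poplar – hazel – lime – larch – acacia – ash – fig – teak – aspen – bay – willow (11 edges).

11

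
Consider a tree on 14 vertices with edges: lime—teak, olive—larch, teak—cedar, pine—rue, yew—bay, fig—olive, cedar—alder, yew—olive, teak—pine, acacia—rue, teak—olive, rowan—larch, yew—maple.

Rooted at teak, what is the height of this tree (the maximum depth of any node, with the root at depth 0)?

rowan sits deepest: teak – olive – larch – rowan — 3 edges from the root.

3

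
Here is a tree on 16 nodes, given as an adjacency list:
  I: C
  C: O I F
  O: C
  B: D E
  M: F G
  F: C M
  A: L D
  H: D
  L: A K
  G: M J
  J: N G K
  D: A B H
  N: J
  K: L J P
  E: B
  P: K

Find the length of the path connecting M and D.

6

The path is M – G – J – K – L – A – D, which has 6 edges.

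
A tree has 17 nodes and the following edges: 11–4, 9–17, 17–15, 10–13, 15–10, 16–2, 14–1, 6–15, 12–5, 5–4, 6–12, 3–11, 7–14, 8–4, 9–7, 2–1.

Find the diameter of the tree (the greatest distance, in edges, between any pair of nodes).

13

BFS from 16 reaches 3 last, at distance 13; BFS from 3 confirms no node is farther.
Path: 16 – 2 – 1 – 14 – 7 – 9 – 17 – 15 – 6 – 12 – 5 – 4 – 11 – 3.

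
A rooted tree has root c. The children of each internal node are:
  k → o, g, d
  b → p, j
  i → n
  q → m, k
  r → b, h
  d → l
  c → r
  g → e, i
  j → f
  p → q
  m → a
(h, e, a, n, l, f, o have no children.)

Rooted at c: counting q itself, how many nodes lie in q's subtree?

Descendants of q (including itself): q, m, k, a, g, d, o, i, e, l, n. That's 11.

11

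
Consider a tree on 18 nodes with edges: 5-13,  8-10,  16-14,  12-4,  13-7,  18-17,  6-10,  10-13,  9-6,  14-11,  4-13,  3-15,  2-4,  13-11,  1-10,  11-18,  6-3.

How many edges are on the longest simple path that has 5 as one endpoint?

5

A farthest node from 5 is 15.
The path 5–13–10–6–3–15 has 5 edges.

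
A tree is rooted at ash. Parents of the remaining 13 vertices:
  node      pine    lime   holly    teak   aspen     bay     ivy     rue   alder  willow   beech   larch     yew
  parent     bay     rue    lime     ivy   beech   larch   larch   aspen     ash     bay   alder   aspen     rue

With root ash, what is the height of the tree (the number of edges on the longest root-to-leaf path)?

6

A deepest node is willow, reached by ash-alder-beech-aspen-larch-bay-willow.
That path has 6 edges, so the height is 6.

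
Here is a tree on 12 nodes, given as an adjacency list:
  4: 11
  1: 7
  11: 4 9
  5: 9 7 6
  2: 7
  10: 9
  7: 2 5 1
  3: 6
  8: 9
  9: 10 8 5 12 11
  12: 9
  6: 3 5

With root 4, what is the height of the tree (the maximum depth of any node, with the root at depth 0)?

5

The longest root-to-leaf path is 4-11-9-5-7-1 (5 edges).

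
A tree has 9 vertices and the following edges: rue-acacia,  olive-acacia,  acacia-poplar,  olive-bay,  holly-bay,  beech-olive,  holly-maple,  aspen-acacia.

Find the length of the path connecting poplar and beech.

3

Walking from poplar: poplar – acacia – olive – beech. Length 3.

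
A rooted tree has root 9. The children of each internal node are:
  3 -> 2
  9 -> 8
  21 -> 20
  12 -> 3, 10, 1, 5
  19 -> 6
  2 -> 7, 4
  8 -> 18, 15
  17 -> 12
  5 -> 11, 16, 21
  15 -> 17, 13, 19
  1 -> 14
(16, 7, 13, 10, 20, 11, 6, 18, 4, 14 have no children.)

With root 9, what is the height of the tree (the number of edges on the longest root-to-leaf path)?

The longest root-to-leaf path is 9-8-15-17-12-5-21-20 (7 edges).

7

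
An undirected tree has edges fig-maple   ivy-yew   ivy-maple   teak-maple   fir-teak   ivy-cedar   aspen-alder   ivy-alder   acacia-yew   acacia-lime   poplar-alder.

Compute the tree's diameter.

6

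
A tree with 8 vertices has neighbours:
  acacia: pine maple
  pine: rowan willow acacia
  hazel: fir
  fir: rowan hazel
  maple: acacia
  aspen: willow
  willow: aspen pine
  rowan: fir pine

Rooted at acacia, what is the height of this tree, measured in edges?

hazel sits deepest: acacia-pine-rowan-fir-hazel — 4 edges from the root.

4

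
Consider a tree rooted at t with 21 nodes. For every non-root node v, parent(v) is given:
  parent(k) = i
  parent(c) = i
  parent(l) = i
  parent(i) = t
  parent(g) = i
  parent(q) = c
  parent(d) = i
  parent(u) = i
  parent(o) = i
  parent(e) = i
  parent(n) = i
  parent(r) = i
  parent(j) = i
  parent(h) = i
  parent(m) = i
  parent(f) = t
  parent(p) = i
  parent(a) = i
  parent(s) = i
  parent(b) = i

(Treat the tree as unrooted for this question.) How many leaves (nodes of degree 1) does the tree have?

The leaves are a, b, d, e, f, g, h, j, k, l, m, n, o, p, q, r, s, u.
That is 18 leaves.

18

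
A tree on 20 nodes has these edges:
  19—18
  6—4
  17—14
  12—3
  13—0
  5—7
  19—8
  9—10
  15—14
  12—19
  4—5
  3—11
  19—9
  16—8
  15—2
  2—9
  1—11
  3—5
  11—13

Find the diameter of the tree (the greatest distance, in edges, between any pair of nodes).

10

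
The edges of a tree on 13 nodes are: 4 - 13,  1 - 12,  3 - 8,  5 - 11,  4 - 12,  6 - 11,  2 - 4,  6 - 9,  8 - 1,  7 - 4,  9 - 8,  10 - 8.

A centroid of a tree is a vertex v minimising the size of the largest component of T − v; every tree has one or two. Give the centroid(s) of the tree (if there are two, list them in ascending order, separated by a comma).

8

Delete 8: the remaining components have sizes 6, 4, 1, 1. Max 6 ≤ 6, so 8 is a centroid.
Every other node leaves some component of size > 6, so the centroid is unique.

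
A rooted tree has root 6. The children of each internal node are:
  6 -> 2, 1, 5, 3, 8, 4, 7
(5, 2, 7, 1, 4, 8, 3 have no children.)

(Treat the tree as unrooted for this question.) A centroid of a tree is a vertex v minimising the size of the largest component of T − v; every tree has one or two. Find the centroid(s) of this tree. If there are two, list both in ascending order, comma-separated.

Removing 6 splits the tree into components of sizes 1, 1, 1, 1, 1, 1, 1; the largest is 1 ≤ ⌊8/2⌋ = 4.
Every other node leaves some component of size > 4, so the centroid is unique.

6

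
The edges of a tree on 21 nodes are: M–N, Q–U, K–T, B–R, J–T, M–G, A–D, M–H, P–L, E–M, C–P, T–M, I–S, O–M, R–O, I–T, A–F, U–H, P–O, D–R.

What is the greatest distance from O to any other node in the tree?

Distances from O peak at 4, attained at S (F, Q also at distance 4).
O–M–T–I–S

4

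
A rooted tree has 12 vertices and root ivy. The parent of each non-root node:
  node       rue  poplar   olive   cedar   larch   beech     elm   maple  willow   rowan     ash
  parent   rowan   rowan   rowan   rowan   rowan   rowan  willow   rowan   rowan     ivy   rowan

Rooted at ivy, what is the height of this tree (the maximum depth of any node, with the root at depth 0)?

3

elm sits deepest: ivy-rowan-willow-elm — 3 edges from the root.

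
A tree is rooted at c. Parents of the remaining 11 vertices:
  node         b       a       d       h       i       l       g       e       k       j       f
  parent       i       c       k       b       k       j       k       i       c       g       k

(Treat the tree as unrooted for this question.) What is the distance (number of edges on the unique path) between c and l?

4

Walking from c: c–k–g–j–l. Length 4.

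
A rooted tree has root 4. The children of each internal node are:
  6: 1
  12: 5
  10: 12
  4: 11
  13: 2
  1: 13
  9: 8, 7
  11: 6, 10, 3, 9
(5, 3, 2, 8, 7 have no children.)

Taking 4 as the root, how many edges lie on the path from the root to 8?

3

4 → 11 → 9 → 8 — 3 edges.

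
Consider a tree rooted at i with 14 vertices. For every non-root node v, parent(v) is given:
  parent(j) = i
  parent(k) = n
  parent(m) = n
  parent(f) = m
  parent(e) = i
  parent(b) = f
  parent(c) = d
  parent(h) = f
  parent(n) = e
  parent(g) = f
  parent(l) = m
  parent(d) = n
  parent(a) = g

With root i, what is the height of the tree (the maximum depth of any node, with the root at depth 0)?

6

A deepest node is a, reached by i → e → n → m → f → g → a.
That path has 6 edges, so the height is 6.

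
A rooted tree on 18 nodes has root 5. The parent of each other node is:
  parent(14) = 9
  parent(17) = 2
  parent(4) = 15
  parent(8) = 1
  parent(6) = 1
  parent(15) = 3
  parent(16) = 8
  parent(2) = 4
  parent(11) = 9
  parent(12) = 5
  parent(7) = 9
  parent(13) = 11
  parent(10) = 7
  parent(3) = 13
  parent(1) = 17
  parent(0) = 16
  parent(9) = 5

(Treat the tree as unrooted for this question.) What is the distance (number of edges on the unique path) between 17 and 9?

7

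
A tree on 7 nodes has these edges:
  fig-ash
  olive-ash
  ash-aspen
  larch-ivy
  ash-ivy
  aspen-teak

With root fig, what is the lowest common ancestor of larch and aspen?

Path larch→root: larch ivy ash fig; path aspen→root: aspen ash fig.
First common node: ash.

ash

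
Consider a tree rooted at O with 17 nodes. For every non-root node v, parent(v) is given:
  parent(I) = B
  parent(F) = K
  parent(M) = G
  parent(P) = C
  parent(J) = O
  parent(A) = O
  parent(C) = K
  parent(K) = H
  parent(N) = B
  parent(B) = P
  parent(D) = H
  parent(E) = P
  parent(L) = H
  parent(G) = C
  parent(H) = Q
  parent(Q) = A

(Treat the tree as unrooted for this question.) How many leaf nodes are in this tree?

8

Degree-1 nodes: D, E, F, I, J, L, M, N — 8 of them.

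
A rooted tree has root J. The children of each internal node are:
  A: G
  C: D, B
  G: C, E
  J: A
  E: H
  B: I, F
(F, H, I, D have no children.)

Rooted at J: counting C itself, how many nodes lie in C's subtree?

C's subtree: {C, D, B, F, I}, size 5.

5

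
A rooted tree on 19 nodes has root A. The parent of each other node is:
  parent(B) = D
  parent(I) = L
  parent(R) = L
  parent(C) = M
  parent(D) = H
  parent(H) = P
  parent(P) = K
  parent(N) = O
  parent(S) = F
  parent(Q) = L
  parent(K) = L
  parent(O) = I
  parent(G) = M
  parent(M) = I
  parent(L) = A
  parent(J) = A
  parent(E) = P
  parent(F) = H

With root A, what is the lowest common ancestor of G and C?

M

Ancestors of G (toward the root): G, M, I, L, A.
Ancestors of C: C, M, I, L, A.
The deepest node appearing in both lists is M.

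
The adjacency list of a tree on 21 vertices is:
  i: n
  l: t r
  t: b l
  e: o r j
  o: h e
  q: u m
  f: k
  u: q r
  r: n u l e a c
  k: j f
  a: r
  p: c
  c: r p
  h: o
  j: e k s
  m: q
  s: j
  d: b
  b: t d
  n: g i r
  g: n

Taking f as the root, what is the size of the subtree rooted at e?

17

e's subtree: {e, r, o, n, a, c, u, l, h, i, g, p, q, t, m, b, d}, size 17.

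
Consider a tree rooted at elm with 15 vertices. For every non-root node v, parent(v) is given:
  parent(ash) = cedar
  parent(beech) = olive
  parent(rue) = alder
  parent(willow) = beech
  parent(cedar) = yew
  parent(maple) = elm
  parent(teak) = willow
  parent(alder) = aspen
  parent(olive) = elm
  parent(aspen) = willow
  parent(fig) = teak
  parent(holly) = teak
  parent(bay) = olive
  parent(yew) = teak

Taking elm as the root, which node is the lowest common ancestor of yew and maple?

elm

Path yew→root: yew teak willow beech olive elm; path maple→root: maple elm.
First common node: elm.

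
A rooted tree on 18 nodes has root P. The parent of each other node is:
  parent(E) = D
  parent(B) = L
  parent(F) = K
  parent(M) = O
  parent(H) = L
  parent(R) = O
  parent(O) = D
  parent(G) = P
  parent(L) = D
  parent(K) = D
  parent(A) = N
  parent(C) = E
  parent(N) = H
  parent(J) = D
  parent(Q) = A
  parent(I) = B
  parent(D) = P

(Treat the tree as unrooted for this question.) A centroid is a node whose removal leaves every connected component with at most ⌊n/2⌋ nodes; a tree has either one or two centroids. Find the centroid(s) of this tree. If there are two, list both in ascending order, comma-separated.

Removing D splits the tree into components of sizes 7, 3, 2, 2, 2, 1; the largest is 7 ≤ ⌊18/2⌋ = 9.
No neighbour of D does as well, so D is the unique centroid.

D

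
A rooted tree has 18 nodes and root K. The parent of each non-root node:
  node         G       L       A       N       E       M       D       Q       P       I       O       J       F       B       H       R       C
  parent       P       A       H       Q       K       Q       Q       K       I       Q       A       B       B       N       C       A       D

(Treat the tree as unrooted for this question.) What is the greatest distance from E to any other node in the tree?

7

A farthest node from E is L (O, R also at distance 7).
The path E–K–Q–D–C–H–A–L has 7 edges.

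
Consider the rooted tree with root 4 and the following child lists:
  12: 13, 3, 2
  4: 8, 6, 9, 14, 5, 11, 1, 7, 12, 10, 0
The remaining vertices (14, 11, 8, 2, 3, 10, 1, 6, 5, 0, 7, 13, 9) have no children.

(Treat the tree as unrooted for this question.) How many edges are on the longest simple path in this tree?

BFS from 3 reaches 1 last, at distance 3; BFS from 1 confirms no node is farther.
Path: 3–12–4–1.

3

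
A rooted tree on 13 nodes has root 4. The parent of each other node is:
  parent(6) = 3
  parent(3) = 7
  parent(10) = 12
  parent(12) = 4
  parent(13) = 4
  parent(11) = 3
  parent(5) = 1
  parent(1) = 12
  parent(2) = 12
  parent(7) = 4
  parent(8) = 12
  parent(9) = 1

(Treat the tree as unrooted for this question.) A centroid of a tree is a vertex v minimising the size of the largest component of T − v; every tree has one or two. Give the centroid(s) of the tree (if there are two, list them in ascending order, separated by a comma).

12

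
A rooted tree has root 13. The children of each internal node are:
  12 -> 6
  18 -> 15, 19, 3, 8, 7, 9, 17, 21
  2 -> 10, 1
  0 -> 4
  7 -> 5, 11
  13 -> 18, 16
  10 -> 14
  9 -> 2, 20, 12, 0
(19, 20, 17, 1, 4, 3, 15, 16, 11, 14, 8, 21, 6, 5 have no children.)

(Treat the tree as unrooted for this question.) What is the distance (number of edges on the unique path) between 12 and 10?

3

Walking from 12: 12 - 9 - 2 - 10. Length 3.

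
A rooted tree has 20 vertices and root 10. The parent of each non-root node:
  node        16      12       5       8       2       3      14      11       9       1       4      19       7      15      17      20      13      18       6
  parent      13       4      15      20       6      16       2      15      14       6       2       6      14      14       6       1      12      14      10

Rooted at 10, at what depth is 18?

4

Climbing from 18 to the root: 18 → 14 → 2 → 6 → 10. That's 4 steps.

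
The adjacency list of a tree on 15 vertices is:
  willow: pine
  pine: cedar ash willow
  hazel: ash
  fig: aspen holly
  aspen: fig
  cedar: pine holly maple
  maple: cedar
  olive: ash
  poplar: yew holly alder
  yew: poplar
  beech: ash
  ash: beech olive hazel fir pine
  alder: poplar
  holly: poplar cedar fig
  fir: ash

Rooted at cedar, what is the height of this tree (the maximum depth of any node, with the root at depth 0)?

hazel sits deepest: cedar – pine – ash – hazel — 3 edges from the root.

3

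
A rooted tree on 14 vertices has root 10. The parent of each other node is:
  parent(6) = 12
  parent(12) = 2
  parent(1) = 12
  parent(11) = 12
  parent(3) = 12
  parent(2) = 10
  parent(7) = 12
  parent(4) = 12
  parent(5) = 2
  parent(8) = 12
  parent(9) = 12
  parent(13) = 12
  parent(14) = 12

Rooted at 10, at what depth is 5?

2

Path from 10 to 5: 10 – 2 – 5, which has 2 edges.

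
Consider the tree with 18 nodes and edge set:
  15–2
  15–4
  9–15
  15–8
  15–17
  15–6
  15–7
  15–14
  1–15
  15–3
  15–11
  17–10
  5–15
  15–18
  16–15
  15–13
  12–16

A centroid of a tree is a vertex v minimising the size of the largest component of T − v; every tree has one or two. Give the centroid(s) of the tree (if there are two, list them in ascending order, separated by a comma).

15

Delete 15: the remaining components have sizes 2, 2, 1, 1, 1, 1, 1, 1, 1, 1, 1, 1, 1, 1, 1. Max 2 ≤ 9, so 15 is a centroid.
Every other node leaves some component of size > 9, so the centroid is unique.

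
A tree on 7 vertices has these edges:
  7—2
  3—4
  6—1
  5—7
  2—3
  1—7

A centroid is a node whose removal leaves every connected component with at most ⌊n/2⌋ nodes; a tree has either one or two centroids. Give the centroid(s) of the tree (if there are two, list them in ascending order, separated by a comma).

7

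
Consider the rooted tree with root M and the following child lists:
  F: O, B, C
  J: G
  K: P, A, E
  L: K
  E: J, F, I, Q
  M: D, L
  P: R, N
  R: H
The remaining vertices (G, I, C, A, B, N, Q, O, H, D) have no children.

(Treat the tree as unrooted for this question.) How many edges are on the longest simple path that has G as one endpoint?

6

The node farthest from G is H (D also at distance 6), via G–J–E–K–P–R–H — 6 edges.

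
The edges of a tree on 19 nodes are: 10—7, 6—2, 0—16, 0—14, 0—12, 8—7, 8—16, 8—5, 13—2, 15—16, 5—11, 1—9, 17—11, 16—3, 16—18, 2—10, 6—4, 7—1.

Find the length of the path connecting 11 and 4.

11–5–8–7–10–2–6–4: 7 edges.

7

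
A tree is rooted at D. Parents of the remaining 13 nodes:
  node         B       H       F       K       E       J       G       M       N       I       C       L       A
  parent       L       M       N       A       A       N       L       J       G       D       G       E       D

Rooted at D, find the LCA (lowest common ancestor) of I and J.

D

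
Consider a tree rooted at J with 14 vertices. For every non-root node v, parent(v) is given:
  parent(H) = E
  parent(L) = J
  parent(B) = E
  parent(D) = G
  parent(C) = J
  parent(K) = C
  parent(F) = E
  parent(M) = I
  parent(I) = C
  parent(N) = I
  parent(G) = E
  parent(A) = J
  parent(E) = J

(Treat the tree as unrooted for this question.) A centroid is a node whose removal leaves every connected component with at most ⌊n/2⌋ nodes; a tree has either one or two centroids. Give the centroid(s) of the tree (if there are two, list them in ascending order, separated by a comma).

Removing J splits the tree into components of sizes 6, 5, 1, 1; the largest is 6 ≤ ⌊14/2⌋ = 7.
Every other node leaves some component of size > 7, so the centroid is unique.

J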